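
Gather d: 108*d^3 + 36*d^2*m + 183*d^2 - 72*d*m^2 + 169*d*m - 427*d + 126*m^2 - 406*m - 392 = 108*d^3 + d^2*(36*m + 183) + d*(-72*m^2 + 169*m - 427) + 126*m^2 - 406*m - 392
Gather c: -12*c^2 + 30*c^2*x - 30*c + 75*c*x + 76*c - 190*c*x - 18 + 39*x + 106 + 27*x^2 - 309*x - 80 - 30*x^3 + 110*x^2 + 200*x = c^2*(30*x - 12) + c*(46 - 115*x) - 30*x^3 + 137*x^2 - 70*x + 8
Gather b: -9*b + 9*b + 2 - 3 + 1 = 0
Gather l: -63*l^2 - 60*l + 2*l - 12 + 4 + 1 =-63*l^2 - 58*l - 7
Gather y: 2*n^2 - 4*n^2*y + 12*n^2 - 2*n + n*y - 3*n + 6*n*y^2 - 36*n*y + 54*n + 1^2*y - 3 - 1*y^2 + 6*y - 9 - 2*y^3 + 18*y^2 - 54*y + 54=14*n^2 + 49*n - 2*y^3 + y^2*(6*n + 17) + y*(-4*n^2 - 35*n - 47) + 42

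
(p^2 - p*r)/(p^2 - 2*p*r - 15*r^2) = p*(-p + r)/(-p^2 + 2*p*r + 15*r^2)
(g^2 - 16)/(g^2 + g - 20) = (g + 4)/(g + 5)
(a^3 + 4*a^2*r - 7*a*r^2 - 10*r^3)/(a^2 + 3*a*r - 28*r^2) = (a^3 + 4*a^2*r - 7*a*r^2 - 10*r^3)/(a^2 + 3*a*r - 28*r^2)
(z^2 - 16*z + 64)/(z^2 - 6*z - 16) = (z - 8)/(z + 2)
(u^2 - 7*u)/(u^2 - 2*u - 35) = u/(u + 5)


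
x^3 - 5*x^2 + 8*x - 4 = (x - 2)^2*(x - 1)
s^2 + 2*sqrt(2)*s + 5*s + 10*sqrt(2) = (s + 5)*(s + 2*sqrt(2))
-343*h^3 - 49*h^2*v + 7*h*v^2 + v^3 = (-7*h + v)*(7*h + v)^2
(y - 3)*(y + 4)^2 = y^3 + 5*y^2 - 8*y - 48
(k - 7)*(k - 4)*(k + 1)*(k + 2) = k^4 - 8*k^3 - 3*k^2 + 62*k + 56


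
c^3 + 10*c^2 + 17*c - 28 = (c - 1)*(c + 4)*(c + 7)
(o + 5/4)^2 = o^2 + 5*o/2 + 25/16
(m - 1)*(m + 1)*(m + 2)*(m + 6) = m^4 + 8*m^3 + 11*m^2 - 8*m - 12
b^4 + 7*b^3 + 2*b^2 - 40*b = b*(b - 2)*(b + 4)*(b + 5)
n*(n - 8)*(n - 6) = n^3 - 14*n^2 + 48*n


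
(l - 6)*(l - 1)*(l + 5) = l^3 - 2*l^2 - 29*l + 30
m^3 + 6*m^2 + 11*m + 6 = (m + 1)*(m + 2)*(m + 3)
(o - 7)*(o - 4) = o^2 - 11*o + 28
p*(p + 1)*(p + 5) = p^3 + 6*p^2 + 5*p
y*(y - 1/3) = y^2 - y/3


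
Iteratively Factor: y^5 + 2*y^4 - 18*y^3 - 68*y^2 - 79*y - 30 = (y + 1)*(y^4 + y^3 - 19*y^2 - 49*y - 30) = (y - 5)*(y + 1)*(y^3 + 6*y^2 + 11*y + 6) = (y - 5)*(y + 1)*(y + 3)*(y^2 + 3*y + 2) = (y - 5)*(y + 1)*(y + 2)*(y + 3)*(y + 1)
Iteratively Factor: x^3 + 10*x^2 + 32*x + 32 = (x + 2)*(x^2 + 8*x + 16) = (x + 2)*(x + 4)*(x + 4)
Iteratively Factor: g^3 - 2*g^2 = (g)*(g^2 - 2*g) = g^2*(g - 2)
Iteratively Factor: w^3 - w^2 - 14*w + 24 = (w + 4)*(w^2 - 5*w + 6) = (w - 3)*(w + 4)*(w - 2)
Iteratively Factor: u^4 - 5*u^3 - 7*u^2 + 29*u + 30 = (u + 2)*(u^3 - 7*u^2 + 7*u + 15) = (u - 5)*(u + 2)*(u^2 - 2*u - 3) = (u - 5)*(u - 3)*(u + 2)*(u + 1)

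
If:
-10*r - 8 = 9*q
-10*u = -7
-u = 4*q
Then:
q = -7/40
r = -257/400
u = 7/10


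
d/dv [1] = 0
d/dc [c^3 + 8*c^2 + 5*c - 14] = 3*c^2 + 16*c + 5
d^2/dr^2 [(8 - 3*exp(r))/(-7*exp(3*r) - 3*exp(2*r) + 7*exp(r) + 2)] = (588*exp(6*r) - 3339*exp(5*r) - 1233*exp(4*r) + 1105*exp(3*r) - 396*exp(2*r) - 626*exp(r) + 124)*exp(r)/(343*exp(9*r) + 441*exp(8*r) - 840*exp(7*r) - 1149*exp(6*r) + 588*exp(5*r) + 975*exp(4*r) - 7*exp(3*r) - 258*exp(2*r) - 84*exp(r) - 8)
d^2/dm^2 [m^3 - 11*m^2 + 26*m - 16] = 6*m - 22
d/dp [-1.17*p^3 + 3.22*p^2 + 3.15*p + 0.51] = -3.51*p^2 + 6.44*p + 3.15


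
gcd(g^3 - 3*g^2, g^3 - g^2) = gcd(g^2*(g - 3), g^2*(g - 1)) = g^2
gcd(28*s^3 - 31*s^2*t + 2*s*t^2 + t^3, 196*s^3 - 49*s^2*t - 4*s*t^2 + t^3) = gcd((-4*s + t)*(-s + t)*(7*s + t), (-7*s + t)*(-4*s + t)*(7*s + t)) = 28*s^2 - 3*s*t - t^2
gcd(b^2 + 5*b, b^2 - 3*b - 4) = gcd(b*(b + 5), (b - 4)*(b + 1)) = 1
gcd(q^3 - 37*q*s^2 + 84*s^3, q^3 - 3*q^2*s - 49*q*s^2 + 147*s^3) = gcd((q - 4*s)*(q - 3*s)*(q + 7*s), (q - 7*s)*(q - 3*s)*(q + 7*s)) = q^2 + 4*q*s - 21*s^2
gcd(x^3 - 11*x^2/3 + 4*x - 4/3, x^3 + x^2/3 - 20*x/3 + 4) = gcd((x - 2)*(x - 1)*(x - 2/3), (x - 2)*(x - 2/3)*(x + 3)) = x^2 - 8*x/3 + 4/3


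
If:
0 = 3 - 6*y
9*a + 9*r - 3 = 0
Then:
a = 1/3 - r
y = 1/2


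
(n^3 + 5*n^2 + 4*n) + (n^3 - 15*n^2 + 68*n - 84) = 2*n^3 - 10*n^2 + 72*n - 84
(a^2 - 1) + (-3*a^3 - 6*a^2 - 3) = -3*a^3 - 5*a^2 - 4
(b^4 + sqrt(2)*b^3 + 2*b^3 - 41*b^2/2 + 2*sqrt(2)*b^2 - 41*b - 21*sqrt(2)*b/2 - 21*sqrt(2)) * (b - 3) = b^5 - b^4 + sqrt(2)*b^4 - 53*b^3/2 - sqrt(2)*b^3 - 33*sqrt(2)*b^2/2 + 41*b^2/2 + 21*sqrt(2)*b/2 + 123*b + 63*sqrt(2)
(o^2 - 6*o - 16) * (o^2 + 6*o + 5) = o^4 - 47*o^2 - 126*o - 80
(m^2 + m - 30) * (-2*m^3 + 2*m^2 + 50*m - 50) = -2*m^5 + 112*m^3 - 60*m^2 - 1550*m + 1500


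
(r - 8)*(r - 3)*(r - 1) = r^3 - 12*r^2 + 35*r - 24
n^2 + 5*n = n*(n + 5)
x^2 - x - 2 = (x - 2)*(x + 1)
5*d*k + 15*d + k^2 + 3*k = (5*d + k)*(k + 3)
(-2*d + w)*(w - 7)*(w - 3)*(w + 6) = -2*d*w^3 + 8*d*w^2 + 78*d*w - 252*d + w^4 - 4*w^3 - 39*w^2 + 126*w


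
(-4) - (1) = -5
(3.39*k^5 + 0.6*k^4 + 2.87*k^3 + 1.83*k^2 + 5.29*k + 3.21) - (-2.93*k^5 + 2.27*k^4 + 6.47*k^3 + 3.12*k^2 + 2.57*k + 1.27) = 6.32*k^5 - 1.67*k^4 - 3.6*k^3 - 1.29*k^2 + 2.72*k + 1.94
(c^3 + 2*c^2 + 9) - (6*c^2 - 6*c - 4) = c^3 - 4*c^2 + 6*c + 13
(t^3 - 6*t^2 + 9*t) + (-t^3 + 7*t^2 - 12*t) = t^2 - 3*t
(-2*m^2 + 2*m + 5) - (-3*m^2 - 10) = m^2 + 2*m + 15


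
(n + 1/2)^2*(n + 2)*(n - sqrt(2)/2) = n^4 - sqrt(2)*n^3/2 + 3*n^3 - 3*sqrt(2)*n^2/2 + 9*n^2/4 - 9*sqrt(2)*n/8 + n/2 - sqrt(2)/4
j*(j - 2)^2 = j^3 - 4*j^2 + 4*j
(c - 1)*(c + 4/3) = c^2 + c/3 - 4/3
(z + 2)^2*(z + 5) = z^3 + 9*z^2 + 24*z + 20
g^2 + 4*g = g*(g + 4)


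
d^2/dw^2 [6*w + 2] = 0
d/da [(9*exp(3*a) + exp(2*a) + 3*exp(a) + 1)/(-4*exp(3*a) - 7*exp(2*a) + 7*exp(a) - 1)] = (-59*exp(4*a) + 150*exp(3*a) + 13*exp(2*a) + 12*exp(a) - 10)*exp(a)/(16*exp(6*a) + 56*exp(5*a) - 7*exp(4*a) - 90*exp(3*a) + 63*exp(2*a) - 14*exp(a) + 1)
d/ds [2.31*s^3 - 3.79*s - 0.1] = 6.93*s^2 - 3.79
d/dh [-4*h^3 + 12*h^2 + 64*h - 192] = -12*h^2 + 24*h + 64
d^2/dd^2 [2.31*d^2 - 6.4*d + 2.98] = 4.62000000000000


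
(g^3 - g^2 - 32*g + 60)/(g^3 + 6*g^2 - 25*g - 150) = (g - 2)/(g + 5)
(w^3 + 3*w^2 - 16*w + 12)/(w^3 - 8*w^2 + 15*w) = (w^3 + 3*w^2 - 16*w + 12)/(w*(w^2 - 8*w + 15))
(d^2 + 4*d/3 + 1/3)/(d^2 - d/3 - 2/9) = 3*(d + 1)/(3*d - 2)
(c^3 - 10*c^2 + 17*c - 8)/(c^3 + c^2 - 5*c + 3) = (c - 8)/(c + 3)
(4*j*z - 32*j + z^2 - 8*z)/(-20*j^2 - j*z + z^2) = (z - 8)/(-5*j + z)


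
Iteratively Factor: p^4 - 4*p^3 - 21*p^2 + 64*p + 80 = (p - 4)*(p^3 - 21*p - 20) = (p - 5)*(p - 4)*(p^2 + 5*p + 4) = (p - 5)*(p - 4)*(p + 1)*(p + 4)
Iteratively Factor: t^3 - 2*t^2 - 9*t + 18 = (t - 2)*(t^2 - 9) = (t - 2)*(t + 3)*(t - 3)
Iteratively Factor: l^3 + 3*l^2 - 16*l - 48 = (l + 4)*(l^2 - l - 12) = (l + 3)*(l + 4)*(l - 4)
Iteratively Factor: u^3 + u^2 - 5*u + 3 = (u - 1)*(u^2 + 2*u - 3) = (u - 1)^2*(u + 3)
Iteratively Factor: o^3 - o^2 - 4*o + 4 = (o - 2)*(o^2 + o - 2) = (o - 2)*(o + 2)*(o - 1)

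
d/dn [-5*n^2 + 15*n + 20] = 15 - 10*n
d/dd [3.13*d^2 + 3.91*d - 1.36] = 6.26*d + 3.91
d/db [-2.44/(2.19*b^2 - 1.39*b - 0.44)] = (10.6872*b - 3.3916)/(-2.19*b^2 + 1.39*b + 0.44)^2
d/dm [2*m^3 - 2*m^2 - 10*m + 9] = 6*m^2 - 4*m - 10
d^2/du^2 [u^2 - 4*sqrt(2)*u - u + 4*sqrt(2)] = 2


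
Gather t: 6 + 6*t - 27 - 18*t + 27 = 6 - 12*t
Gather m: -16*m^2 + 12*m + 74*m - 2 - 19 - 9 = -16*m^2 + 86*m - 30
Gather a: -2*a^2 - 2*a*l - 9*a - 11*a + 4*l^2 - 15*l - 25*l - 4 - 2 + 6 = -2*a^2 + a*(-2*l - 20) + 4*l^2 - 40*l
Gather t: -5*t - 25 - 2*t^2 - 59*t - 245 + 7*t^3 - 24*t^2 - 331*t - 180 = 7*t^3 - 26*t^2 - 395*t - 450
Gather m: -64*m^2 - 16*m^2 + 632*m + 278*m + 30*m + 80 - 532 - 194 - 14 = -80*m^2 + 940*m - 660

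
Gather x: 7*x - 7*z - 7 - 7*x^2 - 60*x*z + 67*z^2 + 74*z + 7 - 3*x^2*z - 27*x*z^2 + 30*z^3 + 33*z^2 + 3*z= x^2*(-3*z - 7) + x*(-27*z^2 - 60*z + 7) + 30*z^3 + 100*z^2 + 70*z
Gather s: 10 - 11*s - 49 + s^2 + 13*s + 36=s^2 + 2*s - 3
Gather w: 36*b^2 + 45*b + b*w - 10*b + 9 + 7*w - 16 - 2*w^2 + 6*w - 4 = 36*b^2 + 35*b - 2*w^2 + w*(b + 13) - 11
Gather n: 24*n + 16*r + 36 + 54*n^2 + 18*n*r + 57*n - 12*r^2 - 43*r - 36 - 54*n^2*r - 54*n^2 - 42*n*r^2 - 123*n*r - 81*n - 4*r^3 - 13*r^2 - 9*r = -54*n^2*r + n*(-42*r^2 - 105*r) - 4*r^3 - 25*r^2 - 36*r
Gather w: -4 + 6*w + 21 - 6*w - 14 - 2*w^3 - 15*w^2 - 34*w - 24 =-2*w^3 - 15*w^2 - 34*w - 21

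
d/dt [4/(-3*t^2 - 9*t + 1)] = 12*(2*t + 3)/(3*t^2 + 9*t - 1)^2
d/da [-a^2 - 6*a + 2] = -2*a - 6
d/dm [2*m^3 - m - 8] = 6*m^2 - 1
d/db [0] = 0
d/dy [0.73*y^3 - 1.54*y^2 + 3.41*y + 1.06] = 2.19*y^2 - 3.08*y + 3.41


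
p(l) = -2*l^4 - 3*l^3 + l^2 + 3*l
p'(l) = -8*l^3 - 9*l^2 + 2*l + 3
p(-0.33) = -0.80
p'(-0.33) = 1.65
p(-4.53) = -556.40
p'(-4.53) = 552.93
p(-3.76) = -237.41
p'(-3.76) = 293.50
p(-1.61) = -3.16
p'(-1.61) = 9.84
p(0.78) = 0.78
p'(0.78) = -4.71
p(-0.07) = -0.20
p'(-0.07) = 2.82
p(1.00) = -1.00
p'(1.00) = -12.00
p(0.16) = 0.49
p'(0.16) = 3.06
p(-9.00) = -10881.00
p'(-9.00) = 5088.00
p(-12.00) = -36180.00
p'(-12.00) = 12507.00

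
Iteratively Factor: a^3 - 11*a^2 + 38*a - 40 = (a - 5)*(a^2 - 6*a + 8) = (a - 5)*(a - 4)*(a - 2)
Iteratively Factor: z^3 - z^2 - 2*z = (z + 1)*(z^2 - 2*z) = (z - 2)*(z + 1)*(z)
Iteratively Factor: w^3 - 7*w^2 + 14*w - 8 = (w - 1)*(w^2 - 6*w + 8) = (w - 4)*(w - 1)*(w - 2)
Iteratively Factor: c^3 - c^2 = (c - 1)*(c^2) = c*(c - 1)*(c)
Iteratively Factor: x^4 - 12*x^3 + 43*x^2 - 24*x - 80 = (x + 1)*(x^3 - 13*x^2 + 56*x - 80) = (x - 4)*(x + 1)*(x^2 - 9*x + 20) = (x - 4)^2*(x + 1)*(x - 5)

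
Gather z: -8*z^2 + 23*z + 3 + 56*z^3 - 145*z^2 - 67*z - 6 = 56*z^3 - 153*z^2 - 44*z - 3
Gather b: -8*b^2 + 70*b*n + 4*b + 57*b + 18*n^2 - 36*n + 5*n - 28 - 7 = -8*b^2 + b*(70*n + 61) + 18*n^2 - 31*n - 35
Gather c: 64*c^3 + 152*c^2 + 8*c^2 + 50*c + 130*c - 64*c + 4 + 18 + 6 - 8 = 64*c^3 + 160*c^2 + 116*c + 20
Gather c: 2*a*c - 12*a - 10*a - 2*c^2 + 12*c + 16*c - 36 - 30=-22*a - 2*c^2 + c*(2*a + 28) - 66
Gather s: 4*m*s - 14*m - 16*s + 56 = -14*m + s*(4*m - 16) + 56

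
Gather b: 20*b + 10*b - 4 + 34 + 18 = 30*b + 48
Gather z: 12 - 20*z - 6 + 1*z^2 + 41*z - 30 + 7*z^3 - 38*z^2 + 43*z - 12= 7*z^3 - 37*z^2 + 64*z - 36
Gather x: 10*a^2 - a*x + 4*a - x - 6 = 10*a^2 + 4*a + x*(-a - 1) - 6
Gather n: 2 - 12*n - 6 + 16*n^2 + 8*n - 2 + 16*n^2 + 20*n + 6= 32*n^2 + 16*n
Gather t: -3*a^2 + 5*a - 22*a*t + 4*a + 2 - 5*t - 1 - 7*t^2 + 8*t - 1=-3*a^2 + 9*a - 7*t^2 + t*(3 - 22*a)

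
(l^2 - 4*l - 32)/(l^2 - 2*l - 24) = (l - 8)/(l - 6)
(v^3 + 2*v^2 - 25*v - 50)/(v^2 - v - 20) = (v^2 + 7*v + 10)/(v + 4)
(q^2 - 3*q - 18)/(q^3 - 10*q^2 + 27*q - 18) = (q + 3)/(q^2 - 4*q + 3)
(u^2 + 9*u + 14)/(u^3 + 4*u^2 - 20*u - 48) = (u + 7)/(u^2 + 2*u - 24)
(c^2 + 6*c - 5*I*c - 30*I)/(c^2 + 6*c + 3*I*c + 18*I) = (c - 5*I)/(c + 3*I)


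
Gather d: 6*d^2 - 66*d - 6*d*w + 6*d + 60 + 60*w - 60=6*d^2 + d*(-6*w - 60) + 60*w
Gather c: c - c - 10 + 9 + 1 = 0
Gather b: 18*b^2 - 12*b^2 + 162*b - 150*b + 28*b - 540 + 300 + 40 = 6*b^2 + 40*b - 200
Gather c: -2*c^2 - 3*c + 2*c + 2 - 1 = -2*c^2 - c + 1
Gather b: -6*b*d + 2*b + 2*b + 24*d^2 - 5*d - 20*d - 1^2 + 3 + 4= b*(4 - 6*d) + 24*d^2 - 25*d + 6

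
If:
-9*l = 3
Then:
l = -1/3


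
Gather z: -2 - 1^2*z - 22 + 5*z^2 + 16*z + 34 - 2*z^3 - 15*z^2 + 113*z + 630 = -2*z^3 - 10*z^2 + 128*z + 640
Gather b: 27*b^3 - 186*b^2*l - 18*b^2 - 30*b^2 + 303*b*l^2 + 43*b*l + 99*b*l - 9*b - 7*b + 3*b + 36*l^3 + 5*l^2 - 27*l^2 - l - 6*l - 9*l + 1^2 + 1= 27*b^3 + b^2*(-186*l - 48) + b*(303*l^2 + 142*l - 13) + 36*l^3 - 22*l^2 - 16*l + 2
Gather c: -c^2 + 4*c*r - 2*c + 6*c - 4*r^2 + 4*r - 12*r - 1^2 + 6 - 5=-c^2 + c*(4*r + 4) - 4*r^2 - 8*r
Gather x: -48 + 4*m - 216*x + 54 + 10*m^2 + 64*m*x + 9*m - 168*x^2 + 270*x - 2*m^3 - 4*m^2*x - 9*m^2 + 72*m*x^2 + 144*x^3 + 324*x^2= -2*m^3 + m^2 + 13*m + 144*x^3 + x^2*(72*m + 156) + x*(-4*m^2 + 64*m + 54) + 6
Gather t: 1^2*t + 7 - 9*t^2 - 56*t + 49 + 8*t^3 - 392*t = 8*t^3 - 9*t^2 - 447*t + 56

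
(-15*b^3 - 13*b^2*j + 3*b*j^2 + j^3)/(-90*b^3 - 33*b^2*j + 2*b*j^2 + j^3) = (3*b^2 + 2*b*j - j^2)/(18*b^2 + 3*b*j - j^2)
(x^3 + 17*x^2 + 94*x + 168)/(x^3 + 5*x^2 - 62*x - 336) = (x + 4)/(x - 8)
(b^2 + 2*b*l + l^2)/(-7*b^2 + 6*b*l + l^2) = (b^2 + 2*b*l + l^2)/(-7*b^2 + 6*b*l + l^2)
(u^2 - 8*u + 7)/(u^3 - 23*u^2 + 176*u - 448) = (u - 1)/(u^2 - 16*u + 64)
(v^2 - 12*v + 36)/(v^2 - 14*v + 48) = (v - 6)/(v - 8)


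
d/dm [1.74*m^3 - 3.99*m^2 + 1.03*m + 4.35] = 5.22*m^2 - 7.98*m + 1.03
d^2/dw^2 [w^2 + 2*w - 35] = 2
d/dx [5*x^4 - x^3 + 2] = x^2*(20*x - 3)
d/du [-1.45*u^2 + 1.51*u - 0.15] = 1.51 - 2.9*u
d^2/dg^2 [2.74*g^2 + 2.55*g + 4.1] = 5.48000000000000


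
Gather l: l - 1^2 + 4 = l + 3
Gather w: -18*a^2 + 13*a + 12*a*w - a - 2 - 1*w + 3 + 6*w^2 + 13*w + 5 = -18*a^2 + 12*a + 6*w^2 + w*(12*a + 12) + 6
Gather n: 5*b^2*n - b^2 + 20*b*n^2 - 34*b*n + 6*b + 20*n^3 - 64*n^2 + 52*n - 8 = -b^2 + 6*b + 20*n^3 + n^2*(20*b - 64) + n*(5*b^2 - 34*b + 52) - 8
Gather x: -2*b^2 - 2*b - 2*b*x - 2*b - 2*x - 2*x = -2*b^2 - 4*b + x*(-2*b - 4)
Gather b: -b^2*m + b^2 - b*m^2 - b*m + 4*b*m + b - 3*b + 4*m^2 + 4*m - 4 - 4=b^2*(1 - m) + b*(-m^2 + 3*m - 2) + 4*m^2 + 4*m - 8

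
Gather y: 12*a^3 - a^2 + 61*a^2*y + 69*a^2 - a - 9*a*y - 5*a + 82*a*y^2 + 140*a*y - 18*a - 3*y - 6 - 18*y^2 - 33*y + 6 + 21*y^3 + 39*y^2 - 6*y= 12*a^3 + 68*a^2 - 24*a + 21*y^3 + y^2*(82*a + 21) + y*(61*a^2 + 131*a - 42)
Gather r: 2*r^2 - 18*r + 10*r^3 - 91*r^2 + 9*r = 10*r^3 - 89*r^2 - 9*r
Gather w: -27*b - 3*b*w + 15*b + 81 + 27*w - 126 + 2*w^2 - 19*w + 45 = -12*b + 2*w^2 + w*(8 - 3*b)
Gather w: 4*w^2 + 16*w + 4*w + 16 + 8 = 4*w^2 + 20*w + 24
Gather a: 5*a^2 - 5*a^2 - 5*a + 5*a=0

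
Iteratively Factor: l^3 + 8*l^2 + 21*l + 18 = (l + 2)*(l^2 + 6*l + 9) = (l + 2)*(l + 3)*(l + 3)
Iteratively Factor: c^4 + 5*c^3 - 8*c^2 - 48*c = (c - 3)*(c^3 + 8*c^2 + 16*c) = (c - 3)*(c + 4)*(c^2 + 4*c) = c*(c - 3)*(c + 4)*(c + 4)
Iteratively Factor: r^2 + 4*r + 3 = (r + 1)*(r + 3)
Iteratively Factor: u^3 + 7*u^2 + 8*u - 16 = (u + 4)*(u^2 + 3*u - 4) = (u + 4)^2*(u - 1)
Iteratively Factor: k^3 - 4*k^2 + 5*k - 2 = (k - 1)*(k^2 - 3*k + 2) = (k - 1)^2*(k - 2)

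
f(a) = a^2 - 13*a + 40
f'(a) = 2*a - 13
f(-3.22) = 92.23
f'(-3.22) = -19.44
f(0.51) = 33.63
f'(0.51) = -11.98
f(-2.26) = 74.49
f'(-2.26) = -17.52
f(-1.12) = 55.81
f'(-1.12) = -15.24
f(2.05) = 17.55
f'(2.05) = -8.90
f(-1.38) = 59.84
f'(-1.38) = -15.76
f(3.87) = 4.67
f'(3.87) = -5.26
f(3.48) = 6.87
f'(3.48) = -6.04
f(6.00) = -2.00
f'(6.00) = -1.00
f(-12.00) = 340.00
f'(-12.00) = -37.00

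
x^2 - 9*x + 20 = (x - 5)*(x - 4)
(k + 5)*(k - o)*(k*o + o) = k^3*o - k^2*o^2 + 6*k^2*o - 6*k*o^2 + 5*k*o - 5*o^2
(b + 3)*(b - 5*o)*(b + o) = b^3 - 4*b^2*o + 3*b^2 - 5*b*o^2 - 12*b*o - 15*o^2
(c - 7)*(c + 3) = c^2 - 4*c - 21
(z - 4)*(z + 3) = z^2 - z - 12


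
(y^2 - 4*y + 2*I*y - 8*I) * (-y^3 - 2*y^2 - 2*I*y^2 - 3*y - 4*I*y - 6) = -y^5 + 2*y^4 - 4*I*y^4 + 9*y^3 + 8*I*y^3 - 2*y^2 + 26*I*y^2 - 8*y + 12*I*y + 48*I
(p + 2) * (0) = 0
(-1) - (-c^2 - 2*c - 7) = c^2 + 2*c + 6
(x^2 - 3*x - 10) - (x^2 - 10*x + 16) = 7*x - 26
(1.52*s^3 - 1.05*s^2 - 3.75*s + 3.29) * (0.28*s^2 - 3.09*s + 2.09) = 0.4256*s^5 - 4.9908*s^4 + 5.3713*s^3 + 10.3142*s^2 - 18.0036*s + 6.8761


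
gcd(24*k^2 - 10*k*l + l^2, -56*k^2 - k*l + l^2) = 1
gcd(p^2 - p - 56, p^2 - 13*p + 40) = p - 8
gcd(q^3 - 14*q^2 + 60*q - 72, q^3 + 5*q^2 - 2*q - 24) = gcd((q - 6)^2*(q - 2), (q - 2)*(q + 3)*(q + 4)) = q - 2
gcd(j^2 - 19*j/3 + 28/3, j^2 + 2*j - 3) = 1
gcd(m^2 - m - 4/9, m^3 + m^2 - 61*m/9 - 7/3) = m + 1/3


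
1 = 1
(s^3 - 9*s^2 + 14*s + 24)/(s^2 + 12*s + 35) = (s^3 - 9*s^2 + 14*s + 24)/(s^2 + 12*s + 35)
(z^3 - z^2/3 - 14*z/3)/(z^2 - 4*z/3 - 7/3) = z*(z + 2)/(z + 1)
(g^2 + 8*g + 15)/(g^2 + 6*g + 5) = (g + 3)/(g + 1)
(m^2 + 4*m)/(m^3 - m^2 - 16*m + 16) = m/(m^2 - 5*m + 4)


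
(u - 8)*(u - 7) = u^2 - 15*u + 56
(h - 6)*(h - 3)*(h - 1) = h^3 - 10*h^2 + 27*h - 18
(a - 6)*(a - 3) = a^2 - 9*a + 18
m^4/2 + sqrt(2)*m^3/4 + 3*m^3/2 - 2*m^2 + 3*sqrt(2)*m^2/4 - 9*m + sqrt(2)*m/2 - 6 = (m/2 + 1/2)*(m + 2)*(m - 3*sqrt(2)/2)*(m + 2*sqrt(2))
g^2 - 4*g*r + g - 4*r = (g + 1)*(g - 4*r)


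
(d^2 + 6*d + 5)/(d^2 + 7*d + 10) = (d + 1)/(d + 2)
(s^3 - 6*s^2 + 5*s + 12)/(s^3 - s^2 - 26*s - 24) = (s^2 - 7*s + 12)/(s^2 - 2*s - 24)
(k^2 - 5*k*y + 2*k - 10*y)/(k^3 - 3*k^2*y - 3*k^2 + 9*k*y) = (k^2 - 5*k*y + 2*k - 10*y)/(k*(k^2 - 3*k*y - 3*k + 9*y))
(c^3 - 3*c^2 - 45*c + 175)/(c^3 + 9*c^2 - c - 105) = (c^2 - 10*c + 25)/(c^2 + 2*c - 15)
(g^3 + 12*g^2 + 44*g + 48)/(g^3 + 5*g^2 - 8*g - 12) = (g^2 + 6*g + 8)/(g^2 - g - 2)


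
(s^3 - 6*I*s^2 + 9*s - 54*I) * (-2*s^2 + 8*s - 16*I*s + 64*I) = -2*s^5 + 8*s^4 - 4*I*s^4 - 114*s^3 + 16*I*s^3 + 456*s^2 - 36*I*s^2 - 864*s + 144*I*s + 3456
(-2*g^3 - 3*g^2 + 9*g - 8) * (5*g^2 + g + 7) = -10*g^5 - 17*g^4 + 28*g^3 - 52*g^2 + 55*g - 56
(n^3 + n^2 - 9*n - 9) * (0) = 0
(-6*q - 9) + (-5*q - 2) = -11*q - 11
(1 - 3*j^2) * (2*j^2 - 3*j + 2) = -6*j^4 + 9*j^3 - 4*j^2 - 3*j + 2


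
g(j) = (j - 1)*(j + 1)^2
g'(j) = (j - 1)*(2*j + 2) + (j + 1)^2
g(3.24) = 40.27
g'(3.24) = 36.97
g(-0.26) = -0.69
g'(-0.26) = -1.32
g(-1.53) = -0.71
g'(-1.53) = 2.96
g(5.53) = 193.16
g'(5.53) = 101.80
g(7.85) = 536.51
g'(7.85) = 199.57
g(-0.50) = -0.38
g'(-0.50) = -1.25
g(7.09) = 398.58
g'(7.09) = 163.98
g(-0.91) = -0.02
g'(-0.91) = -0.34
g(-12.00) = -1573.00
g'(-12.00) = 407.00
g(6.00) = 245.00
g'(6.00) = 119.00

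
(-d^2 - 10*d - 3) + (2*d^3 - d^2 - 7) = 2*d^3 - 2*d^2 - 10*d - 10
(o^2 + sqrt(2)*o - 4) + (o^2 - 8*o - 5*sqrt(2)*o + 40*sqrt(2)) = 2*o^2 - 8*o - 4*sqrt(2)*o - 4 + 40*sqrt(2)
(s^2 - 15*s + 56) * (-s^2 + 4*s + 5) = -s^4 + 19*s^3 - 111*s^2 + 149*s + 280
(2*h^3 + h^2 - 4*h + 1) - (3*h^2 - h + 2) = 2*h^3 - 2*h^2 - 3*h - 1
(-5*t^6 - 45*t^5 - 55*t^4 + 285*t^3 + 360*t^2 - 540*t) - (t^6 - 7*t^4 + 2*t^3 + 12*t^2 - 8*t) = -6*t^6 - 45*t^5 - 48*t^4 + 283*t^3 + 348*t^2 - 532*t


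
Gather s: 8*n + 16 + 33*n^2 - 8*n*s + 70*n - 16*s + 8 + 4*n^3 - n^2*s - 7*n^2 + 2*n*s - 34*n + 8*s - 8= 4*n^3 + 26*n^2 + 44*n + s*(-n^2 - 6*n - 8) + 16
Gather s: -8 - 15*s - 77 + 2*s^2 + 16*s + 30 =2*s^2 + s - 55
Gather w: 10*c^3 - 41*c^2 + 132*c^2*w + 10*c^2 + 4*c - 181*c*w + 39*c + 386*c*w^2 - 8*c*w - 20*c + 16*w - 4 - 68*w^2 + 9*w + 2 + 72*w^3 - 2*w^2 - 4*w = 10*c^3 - 31*c^2 + 23*c + 72*w^3 + w^2*(386*c - 70) + w*(132*c^2 - 189*c + 21) - 2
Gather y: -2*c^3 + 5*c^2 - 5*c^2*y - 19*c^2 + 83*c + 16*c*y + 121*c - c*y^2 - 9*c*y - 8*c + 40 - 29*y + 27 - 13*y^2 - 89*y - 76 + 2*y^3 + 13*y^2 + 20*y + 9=-2*c^3 - 14*c^2 - c*y^2 + 196*c + 2*y^3 + y*(-5*c^2 + 7*c - 98)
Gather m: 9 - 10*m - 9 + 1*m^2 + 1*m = m^2 - 9*m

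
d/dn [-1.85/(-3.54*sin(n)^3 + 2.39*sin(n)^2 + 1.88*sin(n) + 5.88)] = (-19.647*sin(n)^2 + 8.843*sin(n) + 3.478)*cos(n)/(-3.54*sin(n)^3 + 2.39*sin(n)^2 + 1.88*sin(n) + 5.88)^2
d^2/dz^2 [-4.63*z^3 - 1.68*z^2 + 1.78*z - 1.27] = -27.78*z - 3.36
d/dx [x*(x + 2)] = 2*x + 2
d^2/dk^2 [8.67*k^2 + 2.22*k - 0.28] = 17.3400000000000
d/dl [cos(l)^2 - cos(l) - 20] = sin(l) - sin(2*l)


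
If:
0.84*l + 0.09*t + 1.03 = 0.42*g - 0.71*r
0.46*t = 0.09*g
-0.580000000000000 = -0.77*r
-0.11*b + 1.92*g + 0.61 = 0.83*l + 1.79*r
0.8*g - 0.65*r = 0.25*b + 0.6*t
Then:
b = -4.24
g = -0.84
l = -2.26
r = 0.75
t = -0.16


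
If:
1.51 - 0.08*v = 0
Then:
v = 18.88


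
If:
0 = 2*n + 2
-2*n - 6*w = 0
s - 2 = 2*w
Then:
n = -1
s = 8/3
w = 1/3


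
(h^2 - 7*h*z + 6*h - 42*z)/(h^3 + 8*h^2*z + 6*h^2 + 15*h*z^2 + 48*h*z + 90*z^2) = (h - 7*z)/(h^2 + 8*h*z + 15*z^2)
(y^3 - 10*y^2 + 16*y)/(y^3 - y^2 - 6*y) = (-y^2 + 10*y - 16)/(-y^2 + y + 6)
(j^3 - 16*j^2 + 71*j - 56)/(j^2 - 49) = (j^2 - 9*j + 8)/(j + 7)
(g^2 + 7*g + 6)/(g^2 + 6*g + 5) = (g + 6)/(g + 5)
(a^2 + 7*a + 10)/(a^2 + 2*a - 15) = (a + 2)/(a - 3)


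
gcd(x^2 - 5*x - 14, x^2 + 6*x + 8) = x + 2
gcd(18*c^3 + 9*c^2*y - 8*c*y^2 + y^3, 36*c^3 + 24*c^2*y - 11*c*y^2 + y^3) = -6*c^2 - 5*c*y + y^2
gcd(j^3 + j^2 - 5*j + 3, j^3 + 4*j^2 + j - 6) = j^2 + 2*j - 3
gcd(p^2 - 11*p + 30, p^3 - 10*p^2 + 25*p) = p - 5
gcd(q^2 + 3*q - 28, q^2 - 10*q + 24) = q - 4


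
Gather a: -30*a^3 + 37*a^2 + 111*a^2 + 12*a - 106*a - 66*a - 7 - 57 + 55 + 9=-30*a^3 + 148*a^2 - 160*a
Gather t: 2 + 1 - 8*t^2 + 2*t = -8*t^2 + 2*t + 3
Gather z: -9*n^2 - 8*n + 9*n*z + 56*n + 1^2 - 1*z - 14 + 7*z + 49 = -9*n^2 + 48*n + z*(9*n + 6) + 36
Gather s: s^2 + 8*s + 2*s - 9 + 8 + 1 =s^2 + 10*s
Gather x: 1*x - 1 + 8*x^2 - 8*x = 8*x^2 - 7*x - 1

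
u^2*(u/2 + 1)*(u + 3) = u^4/2 + 5*u^3/2 + 3*u^2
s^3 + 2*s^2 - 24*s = s*(s - 4)*(s + 6)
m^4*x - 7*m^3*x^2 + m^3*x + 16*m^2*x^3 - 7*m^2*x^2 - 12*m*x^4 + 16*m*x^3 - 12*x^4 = (m - 3*x)*(m - 2*x)^2*(m*x + x)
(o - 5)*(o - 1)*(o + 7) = o^3 + o^2 - 37*o + 35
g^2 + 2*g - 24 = (g - 4)*(g + 6)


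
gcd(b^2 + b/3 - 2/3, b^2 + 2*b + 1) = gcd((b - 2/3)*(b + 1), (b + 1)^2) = b + 1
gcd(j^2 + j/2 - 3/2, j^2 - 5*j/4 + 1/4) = j - 1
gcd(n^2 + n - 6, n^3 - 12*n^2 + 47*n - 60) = 1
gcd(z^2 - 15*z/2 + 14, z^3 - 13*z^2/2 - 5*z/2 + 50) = z - 4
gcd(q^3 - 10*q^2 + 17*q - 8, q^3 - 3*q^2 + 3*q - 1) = q^2 - 2*q + 1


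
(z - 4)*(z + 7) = z^2 + 3*z - 28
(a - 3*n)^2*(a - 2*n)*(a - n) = a^4 - 9*a^3*n + 29*a^2*n^2 - 39*a*n^3 + 18*n^4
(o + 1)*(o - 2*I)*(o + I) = o^3 + o^2 - I*o^2 + 2*o - I*o + 2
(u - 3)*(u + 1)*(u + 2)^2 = u^4 + 2*u^3 - 7*u^2 - 20*u - 12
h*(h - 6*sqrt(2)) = h^2 - 6*sqrt(2)*h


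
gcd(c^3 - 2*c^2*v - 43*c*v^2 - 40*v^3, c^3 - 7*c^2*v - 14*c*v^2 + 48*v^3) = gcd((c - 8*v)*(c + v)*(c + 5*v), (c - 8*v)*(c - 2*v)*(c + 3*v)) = -c + 8*v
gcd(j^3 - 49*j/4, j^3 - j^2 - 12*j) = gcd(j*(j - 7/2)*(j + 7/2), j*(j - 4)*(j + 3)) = j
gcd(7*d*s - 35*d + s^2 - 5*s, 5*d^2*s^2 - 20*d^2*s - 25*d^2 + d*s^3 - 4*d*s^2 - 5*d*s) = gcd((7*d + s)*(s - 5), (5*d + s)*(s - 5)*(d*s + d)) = s - 5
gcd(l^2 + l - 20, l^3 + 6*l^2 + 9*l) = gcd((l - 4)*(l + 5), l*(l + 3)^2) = 1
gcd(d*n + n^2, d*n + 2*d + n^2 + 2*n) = d + n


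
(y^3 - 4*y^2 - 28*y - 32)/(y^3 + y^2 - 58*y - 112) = (y + 2)/(y + 7)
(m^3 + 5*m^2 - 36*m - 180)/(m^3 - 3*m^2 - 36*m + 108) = (m + 5)/(m - 3)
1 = 1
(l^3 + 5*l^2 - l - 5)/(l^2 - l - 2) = (l^2 + 4*l - 5)/(l - 2)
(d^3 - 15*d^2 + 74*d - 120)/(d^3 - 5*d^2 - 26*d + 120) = (d - 5)/(d + 5)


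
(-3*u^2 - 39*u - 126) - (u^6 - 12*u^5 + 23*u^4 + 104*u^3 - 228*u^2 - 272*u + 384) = -u^6 + 12*u^5 - 23*u^4 - 104*u^3 + 225*u^2 + 233*u - 510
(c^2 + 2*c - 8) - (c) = c^2 + c - 8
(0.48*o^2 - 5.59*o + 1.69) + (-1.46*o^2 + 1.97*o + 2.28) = -0.98*o^2 - 3.62*o + 3.97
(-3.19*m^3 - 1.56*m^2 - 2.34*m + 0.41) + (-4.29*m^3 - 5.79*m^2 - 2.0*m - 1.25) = -7.48*m^3 - 7.35*m^2 - 4.34*m - 0.84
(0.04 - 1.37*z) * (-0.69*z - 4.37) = 0.9453*z^2 + 5.9593*z - 0.1748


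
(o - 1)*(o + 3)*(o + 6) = o^3 + 8*o^2 + 9*o - 18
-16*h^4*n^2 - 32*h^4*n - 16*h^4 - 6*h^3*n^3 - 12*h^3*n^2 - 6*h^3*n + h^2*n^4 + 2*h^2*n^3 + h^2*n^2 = (-8*h + n)*(2*h + n)*(h*n + h)^2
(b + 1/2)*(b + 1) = b^2 + 3*b/2 + 1/2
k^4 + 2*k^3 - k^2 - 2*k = k*(k - 1)*(k + 1)*(k + 2)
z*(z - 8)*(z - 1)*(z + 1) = z^4 - 8*z^3 - z^2 + 8*z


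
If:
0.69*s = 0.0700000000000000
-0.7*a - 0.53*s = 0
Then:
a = -0.08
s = 0.10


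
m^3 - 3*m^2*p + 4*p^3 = (m - 2*p)^2*(m + p)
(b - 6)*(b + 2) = b^2 - 4*b - 12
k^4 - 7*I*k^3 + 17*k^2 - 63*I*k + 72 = (k - 8*I)*(k - 3*I)*(k + I)*(k + 3*I)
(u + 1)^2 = u^2 + 2*u + 1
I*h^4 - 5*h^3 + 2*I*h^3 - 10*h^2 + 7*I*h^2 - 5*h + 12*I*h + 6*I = (h + 1)*(h - I)*(h + 6*I)*(I*h + I)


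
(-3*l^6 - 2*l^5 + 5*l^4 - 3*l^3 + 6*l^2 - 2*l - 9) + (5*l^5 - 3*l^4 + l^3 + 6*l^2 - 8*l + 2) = -3*l^6 + 3*l^5 + 2*l^4 - 2*l^3 + 12*l^2 - 10*l - 7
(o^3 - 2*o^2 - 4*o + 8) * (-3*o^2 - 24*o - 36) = -3*o^5 - 18*o^4 + 24*o^3 + 144*o^2 - 48*o - 288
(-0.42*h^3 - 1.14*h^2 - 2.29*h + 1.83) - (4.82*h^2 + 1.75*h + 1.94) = -0.42*h^3 - 5.96*h^2 - 4.04*h - 0.11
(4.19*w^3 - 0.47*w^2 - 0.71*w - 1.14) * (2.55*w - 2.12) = 10.6845*w^4 - 10.0813*w^3 - 0.8141*w^2 - 1.4018*w + 2.4168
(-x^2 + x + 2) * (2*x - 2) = -2*x^3 + 4*x^2 + 2*x - 4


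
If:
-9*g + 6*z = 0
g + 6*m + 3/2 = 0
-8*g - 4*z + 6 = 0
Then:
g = 3/7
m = -9/28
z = 9/14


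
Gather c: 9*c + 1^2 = 9*c + 1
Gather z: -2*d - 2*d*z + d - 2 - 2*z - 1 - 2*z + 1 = -d + z*(-2*d - 4) - 2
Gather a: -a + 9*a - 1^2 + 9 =8*a + 8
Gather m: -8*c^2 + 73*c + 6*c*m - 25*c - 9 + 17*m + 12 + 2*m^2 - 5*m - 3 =-8*c^2 + 48*c + 2*m^2 + m*(6*c + 12)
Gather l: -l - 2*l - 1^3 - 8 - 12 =-3*l - 21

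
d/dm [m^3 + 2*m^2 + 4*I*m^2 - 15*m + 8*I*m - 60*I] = 3*m^2 + m*(4 + 8*I) - 15 + 8*I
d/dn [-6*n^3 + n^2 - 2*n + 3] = -18*n^2 + 2*n - 2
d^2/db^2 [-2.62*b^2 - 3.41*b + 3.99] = -5.24000000000000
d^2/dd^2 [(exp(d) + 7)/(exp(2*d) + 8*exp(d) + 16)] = (exp(2*d) + 12*exp(d) - 40)*exp(d)/(exp(4*d) + 16*exp(3*d) + 96*exp(2*d) + 256*exp(d) + 256)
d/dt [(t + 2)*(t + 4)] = 2*t + 6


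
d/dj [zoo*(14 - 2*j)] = zoo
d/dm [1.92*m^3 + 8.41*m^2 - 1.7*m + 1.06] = 5.76*m^2 + 16.82*m - 1.7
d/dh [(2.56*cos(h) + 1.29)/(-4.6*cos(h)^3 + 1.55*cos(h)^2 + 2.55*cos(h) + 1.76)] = (-23.552*cos(h)^3 - 13.834*cos(h)^2 + 3.999*cos(h) - 1.2161)*sin(h)/(21.16*cos(h)^6 - 14.26*cos(h)^5 - 21.0575*cos(h)^4 - 8.287*cos(h)^3 + 11.9585*cos(h)^2 + 8.976*cos(h) + 3.0976)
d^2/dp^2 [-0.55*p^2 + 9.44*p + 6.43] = -1.10000000000000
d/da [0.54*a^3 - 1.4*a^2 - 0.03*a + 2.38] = 1.62*a^2 - 2.8*a - 0.03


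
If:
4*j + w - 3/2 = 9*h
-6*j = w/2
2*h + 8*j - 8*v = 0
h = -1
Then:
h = -1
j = 15/16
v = 11/16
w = -45/4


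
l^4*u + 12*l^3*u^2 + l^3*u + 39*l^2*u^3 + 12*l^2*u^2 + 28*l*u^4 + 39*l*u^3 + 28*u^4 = (l + u)*(l + 4*u)*(l + 7*u)*(l*u + u)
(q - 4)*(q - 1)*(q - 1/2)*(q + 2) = q^4 - 7*q^3/2 - 9*q^2/2 + 11*q - 4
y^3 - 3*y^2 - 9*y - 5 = (y - 5)*(y + 1)^2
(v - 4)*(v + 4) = v^2 - 16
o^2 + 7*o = o*(o + 7)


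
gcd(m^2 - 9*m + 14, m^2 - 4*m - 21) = m - 7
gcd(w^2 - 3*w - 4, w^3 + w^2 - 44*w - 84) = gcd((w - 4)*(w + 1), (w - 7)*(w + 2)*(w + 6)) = 1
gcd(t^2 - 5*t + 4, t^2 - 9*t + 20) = t - 4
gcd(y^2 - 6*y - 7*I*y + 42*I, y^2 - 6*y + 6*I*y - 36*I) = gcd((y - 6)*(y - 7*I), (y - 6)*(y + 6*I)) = y - 6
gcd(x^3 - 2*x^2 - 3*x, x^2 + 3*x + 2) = x + 1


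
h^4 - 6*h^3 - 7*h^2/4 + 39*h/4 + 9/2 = (h - 6)*(h - 3/2)*(h + 1/2)*(h + 1)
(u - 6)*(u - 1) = u^2 - 7*u + 6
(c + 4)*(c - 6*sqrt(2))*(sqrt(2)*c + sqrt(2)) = sqrt(2)*c^3 - 12*c^2 + 5*sqrt(2)*c^2 - 60*c + 4*sqrt(2)*c - 48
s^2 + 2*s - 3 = (s - 1)*(s + 3)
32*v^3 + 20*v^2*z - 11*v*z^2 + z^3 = (-8*v + z)*(-4*v + z)*(v + z)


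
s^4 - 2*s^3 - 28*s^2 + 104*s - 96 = (s - 4)*(s - 2)^2*(s + 6)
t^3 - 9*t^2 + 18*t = t*(t - 6)*(t - 3)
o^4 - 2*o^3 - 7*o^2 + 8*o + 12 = (o - 3)*(o - 2)*(o + 1)*(o + 2)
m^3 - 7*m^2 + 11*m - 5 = (m - 5)*(m - 1)^2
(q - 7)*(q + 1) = q^2 - 6*q - 7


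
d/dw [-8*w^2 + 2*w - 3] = 2 - 16*w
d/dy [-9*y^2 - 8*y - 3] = -18*y - 8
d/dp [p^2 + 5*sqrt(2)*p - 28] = 2*p + 5*sqrt(2)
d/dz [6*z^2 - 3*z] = 12*z - 3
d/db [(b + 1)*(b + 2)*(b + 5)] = 3*b^2 + 16*b + 17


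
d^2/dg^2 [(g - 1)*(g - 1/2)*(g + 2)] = 6*g + 1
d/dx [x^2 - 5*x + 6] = 2*x - 5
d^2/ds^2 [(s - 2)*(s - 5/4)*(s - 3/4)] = 6*s - 8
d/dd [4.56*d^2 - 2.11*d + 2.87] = 9.12*d - 2.11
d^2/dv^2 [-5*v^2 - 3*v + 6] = -10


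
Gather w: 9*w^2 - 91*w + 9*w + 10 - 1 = 9*w^2 - 82*w + 9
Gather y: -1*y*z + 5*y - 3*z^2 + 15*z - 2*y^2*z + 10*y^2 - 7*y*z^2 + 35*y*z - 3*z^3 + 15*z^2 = y^2*(10 - 2*z) + y*(-7*z^2 + 34*z + 5) - 3*z^3 + 12*z^2 + 15*z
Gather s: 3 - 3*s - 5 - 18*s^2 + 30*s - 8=-18*s^2 + 27*s - 10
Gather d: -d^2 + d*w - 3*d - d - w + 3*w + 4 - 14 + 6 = -d^2 + d*(w - 4) + 2*w - 4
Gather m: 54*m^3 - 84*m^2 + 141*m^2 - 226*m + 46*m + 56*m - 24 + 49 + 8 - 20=54*m^3 + 57*m^2 - 124*m + 13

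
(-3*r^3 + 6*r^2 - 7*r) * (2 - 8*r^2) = 24*r^5 - 48*r^4 + 50*r^3 + 12*r^2 - 14*r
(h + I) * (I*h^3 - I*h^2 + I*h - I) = I*h^4 - h^3 - I*h^3 + h^2 + I*h^2 - h - I*h + 1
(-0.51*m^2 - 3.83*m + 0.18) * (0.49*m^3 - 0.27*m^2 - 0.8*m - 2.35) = -0.2499*m^5 - 1.739*m^4 + 1.5303*m^3 + 4.2139*m^2 + 8.8565*m - 0.423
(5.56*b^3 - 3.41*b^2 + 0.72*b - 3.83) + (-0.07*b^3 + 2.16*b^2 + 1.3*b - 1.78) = 5.49*b^3 - 1.25*b^2 + 2.02*b - 5.61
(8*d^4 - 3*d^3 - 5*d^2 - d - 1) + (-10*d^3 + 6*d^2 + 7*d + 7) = 8*d^4 - 13*d^3 + d^2 + 6*d + 6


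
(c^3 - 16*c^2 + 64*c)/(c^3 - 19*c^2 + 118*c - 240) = c*(c - 8)/(c^2 - 11*c + 30)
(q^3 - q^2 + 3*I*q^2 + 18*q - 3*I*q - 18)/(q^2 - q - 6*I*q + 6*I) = (q^2 + 3*I*q + 18)/(q - 6*I)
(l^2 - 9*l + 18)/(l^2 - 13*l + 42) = (l - 3)/(l - 7)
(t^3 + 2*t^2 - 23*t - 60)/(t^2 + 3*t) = t - 1 - 20/t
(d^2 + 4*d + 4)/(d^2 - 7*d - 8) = (d^2 + 4*d + 4)/(d^2 - 7*d - 8)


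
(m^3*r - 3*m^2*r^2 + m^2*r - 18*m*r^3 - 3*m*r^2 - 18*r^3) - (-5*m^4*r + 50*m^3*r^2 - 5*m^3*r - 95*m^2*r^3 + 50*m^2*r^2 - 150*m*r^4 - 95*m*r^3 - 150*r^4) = 5*m^4*r - 50*m^3*r^2 + 6*m^3*r + 95*m^2*r^3 - 53*m^2*r^2 + m^2*r + 150*m*r^4 + 77*m*r^3 - 3*m*r^2 + 150*r^4 - 18*r^3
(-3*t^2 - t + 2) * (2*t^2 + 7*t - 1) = -6*t^4 - 23*t^3 + 15*t - 2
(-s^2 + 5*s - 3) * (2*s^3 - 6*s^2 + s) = -2*s^5 + 16*s^4 - 37*s^3 + 23*s^2 - 3*s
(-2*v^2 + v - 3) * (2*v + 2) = -4*v^3 - 2*v^2 - 4*v - 6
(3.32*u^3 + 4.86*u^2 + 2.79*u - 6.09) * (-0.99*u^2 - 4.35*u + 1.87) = -3.2868*u^5 - 19.2534*u^4 - 17.6947*u^3 + 2.9808*u^2 + 31.7088*u - 11.3883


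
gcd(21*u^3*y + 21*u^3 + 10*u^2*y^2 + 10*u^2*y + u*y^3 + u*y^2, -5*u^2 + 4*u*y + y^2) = 1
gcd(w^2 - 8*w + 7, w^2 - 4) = 1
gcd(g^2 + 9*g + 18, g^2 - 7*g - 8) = 1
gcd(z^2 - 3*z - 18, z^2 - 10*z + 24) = z - 6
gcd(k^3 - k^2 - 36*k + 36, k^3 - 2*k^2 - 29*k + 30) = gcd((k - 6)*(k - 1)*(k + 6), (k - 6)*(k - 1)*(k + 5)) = k^2 - 7*k + 6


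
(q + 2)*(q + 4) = q^2 + 6*q + 8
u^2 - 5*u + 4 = (u - 4)*(u - 1)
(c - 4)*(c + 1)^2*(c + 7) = c^4 + 5*c^3 - 21*c^2 - 53*c - 28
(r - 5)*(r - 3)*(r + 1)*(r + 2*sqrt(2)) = r^4 - 7*r^3 + 2*sqrt(2)*r^3 - 14*sqrt(2)*r^2 + 7*r^2 + 15*r + 14*sqrt(2)*r + 30*sqrt(2)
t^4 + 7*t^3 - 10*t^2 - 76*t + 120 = (t - 2)^2*(t + 5)*(t + 6)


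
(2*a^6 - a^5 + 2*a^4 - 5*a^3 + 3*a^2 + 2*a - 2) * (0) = 0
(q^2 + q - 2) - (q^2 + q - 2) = 0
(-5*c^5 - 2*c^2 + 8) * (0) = 0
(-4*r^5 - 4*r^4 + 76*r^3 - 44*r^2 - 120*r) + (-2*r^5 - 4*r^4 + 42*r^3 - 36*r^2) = -6*r^5 - 8*r^4 + 118*r^3 - 80*r^2 - 120*r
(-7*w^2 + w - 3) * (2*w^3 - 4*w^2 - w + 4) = -14*w^5 + 30*w^4 - 3*w^3 - 17*w^2 + 7*w - 12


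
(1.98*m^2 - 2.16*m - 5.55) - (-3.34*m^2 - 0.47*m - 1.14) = 5.32*m^2 - 1.69*m - 4.41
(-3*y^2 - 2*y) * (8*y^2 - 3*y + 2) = -24*y^4 - 7*y^3 - 4*y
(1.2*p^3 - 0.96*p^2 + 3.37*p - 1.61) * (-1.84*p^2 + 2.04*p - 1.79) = -2.208*p^5 + 4.2144*p^4 - 10.3072*p^3 + 11.5556*p^2 - 9.3167*p + 2.8819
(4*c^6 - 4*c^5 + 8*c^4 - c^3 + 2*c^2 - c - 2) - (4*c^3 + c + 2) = 4*c^6 - 4*c^5 + 8*c^4 - 5*c^3 + 2*c^2 - 2*c - 4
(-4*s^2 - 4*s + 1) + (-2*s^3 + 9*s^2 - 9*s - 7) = -2*s^3 + 5*s^2 - 13*s - 6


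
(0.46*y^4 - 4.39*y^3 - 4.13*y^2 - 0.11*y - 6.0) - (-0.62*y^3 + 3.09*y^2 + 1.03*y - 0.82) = 0.46*y^4 - 3.77*y^3 - 7.22*y^2 - 1.14*y - 5.18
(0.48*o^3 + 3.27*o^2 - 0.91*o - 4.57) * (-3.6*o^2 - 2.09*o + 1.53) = -1.728*o^5 - 12.7752*o^4 - 2.8239*o^3 + 23.357*o^2 + 8.159*o - 6.9921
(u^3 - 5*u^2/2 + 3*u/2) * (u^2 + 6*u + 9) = u^5 + 7*u^4/2 - 9*u^3/2 - 27*u^2/2 + 27*u/2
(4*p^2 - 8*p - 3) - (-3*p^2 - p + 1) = 7*p^2 - 7*p - 4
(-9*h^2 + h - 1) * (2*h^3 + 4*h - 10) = -18*h^5 + 2*h^4 - 38*h^3 + 94*h^2 - 14*h + 10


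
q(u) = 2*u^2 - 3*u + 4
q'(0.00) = -3.00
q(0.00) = 4.00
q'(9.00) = 33.00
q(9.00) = 139.00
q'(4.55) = 15.20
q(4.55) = 31.76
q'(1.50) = 3.00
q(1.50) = 4.00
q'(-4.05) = -19.20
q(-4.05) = 48.96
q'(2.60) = 7.40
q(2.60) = 9.72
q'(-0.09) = -3.36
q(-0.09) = 4.29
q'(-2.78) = -14.12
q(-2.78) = 27.80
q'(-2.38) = -12.52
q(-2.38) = 22.47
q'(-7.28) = -32.12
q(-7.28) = 131.84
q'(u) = 4*u - 3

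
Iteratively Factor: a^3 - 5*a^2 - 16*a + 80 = (a - 5)*(a^2 - 16) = (a - 5)*(a - 4)*(a + 4)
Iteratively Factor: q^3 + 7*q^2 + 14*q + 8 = (q + 4)*(q^2 + 3*q + 2) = (q + 1)*(q + 4)*(q + 2)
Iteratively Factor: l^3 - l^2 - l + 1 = (l - 1)*(l^2 - 1) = (l - 1)*(l + 1)*(l - 1)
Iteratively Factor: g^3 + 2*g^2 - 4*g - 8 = (g + 2)*(g^2 - 4) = (g - 2)*(g + 2)*(g + 2)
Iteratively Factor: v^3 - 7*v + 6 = (v + 3)*(v^2 - 3*v + 2) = (v - 1)*(v + 3)*(v - 2)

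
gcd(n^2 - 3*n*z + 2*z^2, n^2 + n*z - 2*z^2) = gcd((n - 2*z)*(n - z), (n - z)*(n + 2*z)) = -n + z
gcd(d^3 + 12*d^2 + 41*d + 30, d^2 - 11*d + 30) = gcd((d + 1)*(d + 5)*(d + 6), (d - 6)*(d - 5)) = 1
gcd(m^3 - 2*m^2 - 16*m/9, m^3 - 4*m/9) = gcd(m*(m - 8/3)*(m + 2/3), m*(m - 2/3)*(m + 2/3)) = m^2 + 2*m/3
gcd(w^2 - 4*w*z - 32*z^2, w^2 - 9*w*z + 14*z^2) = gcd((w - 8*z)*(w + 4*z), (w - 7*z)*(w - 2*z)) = 1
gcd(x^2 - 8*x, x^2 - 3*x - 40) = x - 8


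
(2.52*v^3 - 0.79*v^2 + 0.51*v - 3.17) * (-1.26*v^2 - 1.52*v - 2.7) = -3.1752*v^5 - 2.835*v^4 - 6.2458*v^3 + 5.352*v^2 + 3.4414*v + 8.559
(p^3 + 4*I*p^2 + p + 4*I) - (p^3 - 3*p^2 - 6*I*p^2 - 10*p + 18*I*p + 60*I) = 3*p^2 + 10*I*p^2 + 11*p - 18*I*p - 56*I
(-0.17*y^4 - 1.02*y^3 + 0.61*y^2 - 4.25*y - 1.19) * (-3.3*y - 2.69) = 0.561*y^5 + 3.8233*y^4 + 0.7308*y^3 + 12.3841*y^2 + 15.3595*y + 3.2011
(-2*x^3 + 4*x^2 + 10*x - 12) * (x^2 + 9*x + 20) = -2*x^5 - 14*x^4 + 6*x^3 + 158*x^2 + 92*x - 240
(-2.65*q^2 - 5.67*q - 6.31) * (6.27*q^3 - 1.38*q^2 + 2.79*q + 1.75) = -16.6155*q^5 - 31.8939*q^4 - 39.1326*q^3 - 11.749*q^2 - 27.5274*q - 11.0425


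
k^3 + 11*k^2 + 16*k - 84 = (k - 2)*(k + 6)*(k + 7)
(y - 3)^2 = y^2 - 6*y + 9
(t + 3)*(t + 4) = t^2 + 7*t + 12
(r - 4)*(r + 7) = r^2 + 3*r - 28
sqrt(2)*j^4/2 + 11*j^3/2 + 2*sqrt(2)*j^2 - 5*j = j*(j - sqrt(2)/2)*(j + 5*sqrt(2))*(sqrt(2)*j/2 + 1)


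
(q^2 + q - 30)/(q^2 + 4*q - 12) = (q - 5)/(q - 2)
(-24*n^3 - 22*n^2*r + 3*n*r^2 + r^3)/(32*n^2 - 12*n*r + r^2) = (6*n^2 + 7*n*r + r^2)/(-8*n + r)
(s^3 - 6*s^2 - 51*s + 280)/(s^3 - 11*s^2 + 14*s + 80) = (s + 7)/(s + 2)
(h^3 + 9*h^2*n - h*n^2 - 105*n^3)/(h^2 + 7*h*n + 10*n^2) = (h^2 + 4*h*n - 21*n^2)/(h + 2*n)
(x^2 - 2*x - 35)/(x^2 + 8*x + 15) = (x - 7)/(x + 3)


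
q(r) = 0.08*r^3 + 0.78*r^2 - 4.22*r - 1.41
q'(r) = 0.24*r^2 + 1.56*r - 4.22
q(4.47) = 2.46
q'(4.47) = 7.55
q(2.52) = -5.81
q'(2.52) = 1.24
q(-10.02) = 38.71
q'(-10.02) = 4.24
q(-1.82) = 8.37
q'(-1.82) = -6.26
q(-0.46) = 0.69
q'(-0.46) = -4.89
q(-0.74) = 2.11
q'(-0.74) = -5.24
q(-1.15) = 4.35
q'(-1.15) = -5.70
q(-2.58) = 13.30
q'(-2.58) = -6.65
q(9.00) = 82.11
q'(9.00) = 29.26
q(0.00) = -1.41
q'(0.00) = -4.22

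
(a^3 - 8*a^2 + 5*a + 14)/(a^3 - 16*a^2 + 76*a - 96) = (a^2 - 6*a - 7)/(a^2 - 14*a + 48)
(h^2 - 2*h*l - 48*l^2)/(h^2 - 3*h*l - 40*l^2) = (h + 6*l)/(h + 5*l)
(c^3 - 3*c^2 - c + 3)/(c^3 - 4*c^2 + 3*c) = (c + 1)/c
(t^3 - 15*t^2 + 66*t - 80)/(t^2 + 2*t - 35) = (t^2 - 10*t + 16)/(t + 7)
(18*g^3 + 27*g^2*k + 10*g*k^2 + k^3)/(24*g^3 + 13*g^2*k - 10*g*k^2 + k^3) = (18*g^2 + 9*g*k + k^2)/(24*g^2 - 11*g*k + k^2)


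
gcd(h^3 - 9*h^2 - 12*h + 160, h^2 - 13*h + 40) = h^2 - 13*h + 40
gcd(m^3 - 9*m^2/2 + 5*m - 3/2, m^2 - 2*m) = 1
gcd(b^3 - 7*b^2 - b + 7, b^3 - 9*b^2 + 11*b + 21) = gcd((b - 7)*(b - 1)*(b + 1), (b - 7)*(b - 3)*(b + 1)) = b^2 - 6*b - 7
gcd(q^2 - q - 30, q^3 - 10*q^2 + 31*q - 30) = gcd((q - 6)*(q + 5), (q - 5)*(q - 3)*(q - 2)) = 1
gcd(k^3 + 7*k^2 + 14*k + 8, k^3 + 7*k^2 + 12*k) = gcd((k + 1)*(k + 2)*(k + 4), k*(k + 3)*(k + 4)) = k + 4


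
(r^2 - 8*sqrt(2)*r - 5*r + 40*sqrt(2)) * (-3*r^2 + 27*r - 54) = -3*r^4 + 24*sqrt(2)*r^3 + 42*r^3 - 336*sqrt(2)*r^2 - 189*r^2 + 270*r + 1512*sqrt(2)*r - 2160*sqrt(2)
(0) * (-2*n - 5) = 0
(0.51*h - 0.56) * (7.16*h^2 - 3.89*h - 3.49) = 3.6516*h^3 - 5.9935*h^2 + 0.3985*h + 1.9544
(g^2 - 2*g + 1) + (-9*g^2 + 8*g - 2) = -8*g^2 + 6*g - 1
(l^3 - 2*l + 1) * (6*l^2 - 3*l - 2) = 6*l^5 - 3*l^4 - 14*l^3 + 12*l^2 + l - 2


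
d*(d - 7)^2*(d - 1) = d^4 - 15*d^3 + 63*d^2 - 49*d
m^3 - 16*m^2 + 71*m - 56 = (m - 8)*(m - 7)*(m - 1)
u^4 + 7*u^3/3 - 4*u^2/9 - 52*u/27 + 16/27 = (u - 2/3)*(u - 1/3)*(u + 4/3)*(u + 2)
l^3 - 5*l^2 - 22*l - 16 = (l - 8)*(l + 1)*(l + 2)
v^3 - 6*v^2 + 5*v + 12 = (v - 4)*(v - 3)*(v + 1)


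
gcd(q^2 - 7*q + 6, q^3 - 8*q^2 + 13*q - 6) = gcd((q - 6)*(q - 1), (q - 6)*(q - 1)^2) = q^2 - 7*q + 6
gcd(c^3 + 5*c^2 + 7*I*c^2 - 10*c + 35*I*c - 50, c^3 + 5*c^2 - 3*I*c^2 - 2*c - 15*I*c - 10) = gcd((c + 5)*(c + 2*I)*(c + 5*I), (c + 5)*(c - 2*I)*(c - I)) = c + 5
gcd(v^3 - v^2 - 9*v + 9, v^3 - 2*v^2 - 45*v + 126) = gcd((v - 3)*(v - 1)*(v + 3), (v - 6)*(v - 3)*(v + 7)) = v - 3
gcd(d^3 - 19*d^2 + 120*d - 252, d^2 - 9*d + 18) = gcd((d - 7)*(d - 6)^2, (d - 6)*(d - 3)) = d - 6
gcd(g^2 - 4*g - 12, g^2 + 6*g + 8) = g + 2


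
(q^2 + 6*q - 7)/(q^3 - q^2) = (q + 7)/q^2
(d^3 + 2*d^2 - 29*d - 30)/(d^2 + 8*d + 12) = (d^2 - 4*d - 5)/(d + 2)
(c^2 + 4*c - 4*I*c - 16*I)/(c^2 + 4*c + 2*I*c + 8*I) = (c - 4*I)/(c + 2*I)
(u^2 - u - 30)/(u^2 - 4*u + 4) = (u^2 - u - 30)/(u^2 - 4*u + 4)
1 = 1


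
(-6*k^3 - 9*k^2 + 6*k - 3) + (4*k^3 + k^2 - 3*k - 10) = -2*k^3 - 8*k^2 + 3*k - 13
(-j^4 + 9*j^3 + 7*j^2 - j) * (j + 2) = -j^5 + 7*j^4 + 25*j^3 + 13*j^2 - 2*j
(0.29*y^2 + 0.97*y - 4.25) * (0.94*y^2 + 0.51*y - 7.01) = 0.2726*y^4 + 1.0597*y^3 - 5.5332*y^2 - 8.9672*y + 29.7925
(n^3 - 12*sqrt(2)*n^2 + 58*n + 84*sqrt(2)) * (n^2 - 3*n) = n^5 - 12*sqrt(2)*n^4 - 3*n^4 + 36*sqrt(2)*n^3 + 58*n^3 - 174*n^2 + 84*sqrt(2)*n^2 - 252*sqrt(2)*n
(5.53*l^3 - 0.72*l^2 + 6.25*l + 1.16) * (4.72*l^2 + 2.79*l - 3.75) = 26.1016*l^5 + 12.0303*l^4 + 6.7537*l^3 + 25.6127*l^2 - 20.2011*l - 4.35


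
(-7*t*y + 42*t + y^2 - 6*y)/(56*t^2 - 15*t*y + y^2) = (y - 6)/(-8*t + y)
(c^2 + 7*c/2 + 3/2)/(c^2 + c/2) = (c + 3)/c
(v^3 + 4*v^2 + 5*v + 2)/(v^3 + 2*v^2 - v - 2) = (v + 1)/(v - 1)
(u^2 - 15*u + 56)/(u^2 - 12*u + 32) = (u - 7)/(u - 4)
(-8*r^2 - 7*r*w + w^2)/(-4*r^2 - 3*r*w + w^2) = (8*r - w)/(4*r - w)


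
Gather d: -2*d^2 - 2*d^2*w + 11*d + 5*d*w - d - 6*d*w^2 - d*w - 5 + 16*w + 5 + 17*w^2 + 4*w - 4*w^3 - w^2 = d^2*(-2*w - 2) + d*(-6*w^2 + 4*w + 10) - 4*w^3 + 16*w^2 + 20*w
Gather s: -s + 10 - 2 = 8 - s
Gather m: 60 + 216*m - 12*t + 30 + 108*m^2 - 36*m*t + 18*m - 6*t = 108*m^2 + m*(234 - 36*t) - 18*t + 90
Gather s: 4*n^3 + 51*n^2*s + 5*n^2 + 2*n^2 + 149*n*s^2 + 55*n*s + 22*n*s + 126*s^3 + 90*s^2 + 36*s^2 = 4*n^3 + 7*n^2 + 126*s^3 + s^2*(149*n + 126) + s*(51*n^2 + 77*n)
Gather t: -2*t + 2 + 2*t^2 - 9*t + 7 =2*t^2 - 11*t + 9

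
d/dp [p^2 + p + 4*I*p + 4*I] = 2*p + 1 + 4*I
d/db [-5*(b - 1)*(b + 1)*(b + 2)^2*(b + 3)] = -25*b^4 - 140*b^3 - 225*b^2 - 50*b + 80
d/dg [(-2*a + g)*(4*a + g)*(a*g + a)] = a*(-8*a^2 + 4*a*g + 2*a + 3*g^2 + 2*g)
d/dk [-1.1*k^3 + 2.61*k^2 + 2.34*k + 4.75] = -3.3*k^2 + 5.22*k + 2.34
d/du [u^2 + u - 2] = 2*u + 1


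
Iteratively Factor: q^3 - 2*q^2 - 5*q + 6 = (q - 1)*(q^2 - q - 6) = (q - 1)*(q + 2)*(q - 3)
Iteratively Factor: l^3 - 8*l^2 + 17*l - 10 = (l - 2)*(l^2 - 6*l + 5) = (l - 2)*(l - 1)*(l - 5)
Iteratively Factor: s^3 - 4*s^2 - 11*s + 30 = (s - 5)*(s^2 + s - 6) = (s - 5)*(s + 3)*(s - 2)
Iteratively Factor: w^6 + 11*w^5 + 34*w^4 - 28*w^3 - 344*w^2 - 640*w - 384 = (w + 2)*(w^5 + 9*w^4 + 16*w^3 - 60*w^2 - 224*w - 192) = (w + 2)^2*(w^4 + 7*w^3 + 2*w^2 - 64*w - 96) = (w + 2)^2*(w + 4)*(w^3 + 3*w^2 - 10*w - 24) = (w - 3)*(w + 2)^2*(w + 4)*(w^2 + 6*w + 8) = (w - 3)*(w + 2)^3*(w + 4)*(w + 4)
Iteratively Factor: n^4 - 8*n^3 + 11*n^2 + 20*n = (n - 5)*(n^3 - 3*n^2 - 4*n) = (n - 5)*(n - 4)*(n^2 + n) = n*(n - 5)*(n - 4)*(n + 1)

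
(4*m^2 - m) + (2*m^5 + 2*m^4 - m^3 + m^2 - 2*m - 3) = 2*m^5 + 2*m^4 - m^3 + 5*m^2 - 3*m - 3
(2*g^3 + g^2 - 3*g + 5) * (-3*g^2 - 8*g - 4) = -6*g^5 - 19*g^4 - 7*g^3 + 5*g^2 - 28*g - 20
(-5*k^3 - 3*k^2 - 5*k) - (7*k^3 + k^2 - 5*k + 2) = -12*k^3 - 4*k^2 - 2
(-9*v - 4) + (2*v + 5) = 1 - 7*v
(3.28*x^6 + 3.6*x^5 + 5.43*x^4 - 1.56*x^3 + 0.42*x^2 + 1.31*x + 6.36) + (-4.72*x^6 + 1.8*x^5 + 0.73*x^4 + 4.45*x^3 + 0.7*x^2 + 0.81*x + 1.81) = -1.44*x^6 + 5.4*x^5 + 6.16*x^4 + 2.89*x^3 + 1.12*x^2 + 2.12*x + 8.17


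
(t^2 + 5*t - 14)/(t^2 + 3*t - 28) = (t - 2)/(t - 4)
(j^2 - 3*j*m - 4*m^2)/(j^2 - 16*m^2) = (j + m)/(j + 4*m)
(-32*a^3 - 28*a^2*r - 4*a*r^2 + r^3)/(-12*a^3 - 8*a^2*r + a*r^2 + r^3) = (-8*a + r)/(-3*a + r)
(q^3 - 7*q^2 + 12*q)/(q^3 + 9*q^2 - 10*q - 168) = q*(q - 3)/(q^2 + 13*q + 42)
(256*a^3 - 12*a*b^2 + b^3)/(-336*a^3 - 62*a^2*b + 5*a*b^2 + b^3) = (-32*a^2 - 4*a*b + b^2)/(42*a^2 + 13*a*b + b^2)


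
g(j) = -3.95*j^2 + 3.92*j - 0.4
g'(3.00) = -19.78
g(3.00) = -24.19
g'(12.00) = -90.88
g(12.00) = -522.16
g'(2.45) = -15.44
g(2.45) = -14.51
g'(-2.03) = 19.96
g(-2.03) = -24.64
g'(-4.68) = 40.89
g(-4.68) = -105.26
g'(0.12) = 2.97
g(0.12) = 0.01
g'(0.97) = -3.74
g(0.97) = -0.31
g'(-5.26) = 45.47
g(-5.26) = -130.31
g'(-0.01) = 4.00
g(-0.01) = -0.44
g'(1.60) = -8.72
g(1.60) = -4.24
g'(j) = 3.92 - 7.9*j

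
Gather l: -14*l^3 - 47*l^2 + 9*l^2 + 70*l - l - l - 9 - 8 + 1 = -14*l^3 - 38*l^2 + 68*l - 16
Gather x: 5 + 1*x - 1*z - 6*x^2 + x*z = -6*x^2 + x*(z + 1) - z + 5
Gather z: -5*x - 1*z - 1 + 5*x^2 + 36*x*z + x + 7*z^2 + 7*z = 5*x^2 - 4*x + 7*z^2 + z*(36*x + 6) - 1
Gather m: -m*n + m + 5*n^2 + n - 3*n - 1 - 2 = m*(1 - n) + 5*n^2 - 2*n - 3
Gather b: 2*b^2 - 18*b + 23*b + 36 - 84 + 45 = 2*b^2 + 5*b - 3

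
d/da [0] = 0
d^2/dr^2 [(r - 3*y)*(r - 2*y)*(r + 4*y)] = 6*r - 2*y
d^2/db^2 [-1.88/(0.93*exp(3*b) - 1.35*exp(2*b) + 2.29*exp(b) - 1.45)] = (-1.88*(2.79*exp(2*b) - 2.7*exp(b) + 2.29)*(5.58*exp(2*b) - 5.4*exp(b) + 4.58)*exp(b) + (15.7356*exp(2*b) - 10.152*exp(b) + 4.3052)*(0.93*exp(3*b) - 1.35*exp(2*b) + 2.29*exp(b) - 1.45))*exp(b)/(0.93*exp(3*b) - 1.35*exp(2*b) + 2.29*exp(b) - 1.45)^3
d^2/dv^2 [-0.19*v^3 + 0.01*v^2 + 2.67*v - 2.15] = 0.02 - 1.14*v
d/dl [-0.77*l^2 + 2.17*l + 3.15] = 2.17 - 1.54*l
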